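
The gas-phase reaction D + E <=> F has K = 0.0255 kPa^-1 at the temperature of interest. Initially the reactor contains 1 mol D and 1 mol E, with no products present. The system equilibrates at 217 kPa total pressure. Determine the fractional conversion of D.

Take 1 mol D as basis and let X be its fractional conversion, so ξ = X.
Moles: n_D = 1 − X; n_E = 1 − X; n_F = X.
Summing: n_T = 2 − X.
y_i = n_i/n_T, p_i = y_i·P. K = p_F / (p_D p_E).
This yields a degree-2 equation in X; solving on (0,1), X = 0.609.

X = 0.609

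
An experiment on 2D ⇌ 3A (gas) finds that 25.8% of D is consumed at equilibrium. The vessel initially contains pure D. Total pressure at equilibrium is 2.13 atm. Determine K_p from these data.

K_p = 0.199 atm

Take 1 mol D as basis and let X be its fractional conversion, so ξ = 0.5X.
Mole table: n_D = 1 − X; n_A = 1.5X.
Total moles n_T = 1 + 0.5X.
At X = 0.258: n_D = 0.742, n_A = 0.387, n_T = 1.13.
p_i = (n_i/n_T)·P. K_p = p_A^3 / (p_D^2) = 0.199 atm.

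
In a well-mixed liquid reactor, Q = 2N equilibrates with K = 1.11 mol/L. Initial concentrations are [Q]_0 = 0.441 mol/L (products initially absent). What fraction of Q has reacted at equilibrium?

Let X = conversion of Q; extent ξ = 0.441·X mol/L.
Concentrations: [Q] = 0.441 − 0.441X; [N] = 0.882X.
K = [N]^2 / ([Q]).
Setting equal to 1.11 and solving for X on (0,1) gives X = 0.539.

X = 0.539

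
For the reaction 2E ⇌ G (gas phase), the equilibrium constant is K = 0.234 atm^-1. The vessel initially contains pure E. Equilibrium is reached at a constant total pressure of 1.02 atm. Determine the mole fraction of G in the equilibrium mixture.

y_G = 0.166

Take 1 mol E as basis and let X be its fractional conversion, so ξ = 0.5X.
Mole table: n_E = 1 − X; n_G = 0.5X.
n_T = Σnᵢ = 1 − 0.5X.
Mole fractions y_i = n_i/n_T; K = p_G / (p_E^2) with p_i = y_i·P.
This yields a degree-2 equation in X; solving on (0,1), X = 0.285.
Then n_G = 0.142, n_T = 0.858, so y_G = 0.166.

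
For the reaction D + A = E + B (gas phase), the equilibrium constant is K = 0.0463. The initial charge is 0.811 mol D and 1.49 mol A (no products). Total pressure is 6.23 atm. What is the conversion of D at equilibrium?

X = 0.238

Take 0.811 mol D as basis and let X be its fractional conversion, so ξ = 0.811X.
At extent ξ: n_D = 0.811 − 0.811X; n_A = 1.49 − 0.811X; n_E = 0.811X; n_B = 0.811X.
n_T stays at 2.3 (no change in mole number).
y_i = n_i/n_T, p_i = y_i·P. K = p_E p_B / (p_D p_A).
Setting this equal to 0.0463 and taking the physical root (0 < X < 1) gives X = 0.238.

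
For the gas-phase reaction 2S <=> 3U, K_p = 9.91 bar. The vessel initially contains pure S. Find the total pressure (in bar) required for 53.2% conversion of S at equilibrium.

Let X = conversion of S (basis 1 mol S); extent of reaction ξ = 0.5X.
Species balance: n_S = 1 − X; n_U = 1.5X.
n_T = Σnᵢ = 1 + 0.5X.
K_p = p_U^3 / (p_S^2) with p_i = (n_i/n_T)·P.
At X = 0.532: the mole-fraction product g(X) = Π y_i^ν_i = 1.833. Since K_p = g(X)·P^{1}, P = (K_p/g)^(1/1) = (9.91/1.833)^(1/1) = 5.41 bar.

P = 5.41 bar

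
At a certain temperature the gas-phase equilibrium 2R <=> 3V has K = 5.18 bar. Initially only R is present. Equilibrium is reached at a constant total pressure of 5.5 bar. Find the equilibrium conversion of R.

X = 0.463

Take 1 mol R as basis and let X be its fractional conversion, so ξ = 0.5X.
Species balance: n_R = 1 − X; n_V = 1.5X.
Summing: n_T = 1 + 0.5X.
y_i = n_i/n_T, p_i = y_i·P. K = p_V^3 / (p_R^2).
This yields a degree-3 equation in X; solving on (0,1), X = 0.463.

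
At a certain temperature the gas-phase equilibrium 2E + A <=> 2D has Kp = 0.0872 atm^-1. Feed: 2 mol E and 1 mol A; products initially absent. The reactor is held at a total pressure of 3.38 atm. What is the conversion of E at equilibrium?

X = 0.223

Take 2 mol E as basis and let X be its fractional conversion, so ξ = X.
Moles: n_E = 2 − 2X; n_A = 1 − X; n_D = 2X.
n_T = Σnᵢ = 3 − X.
y_i = n_i/n_T, p_i = y_i·P. Kp = p_D^2 / (p_E^2 p_A).
Substituting and setting equal to 0.0872 atm^-1 gives a polynomial in X; the root in (0,1) is X = 0.223.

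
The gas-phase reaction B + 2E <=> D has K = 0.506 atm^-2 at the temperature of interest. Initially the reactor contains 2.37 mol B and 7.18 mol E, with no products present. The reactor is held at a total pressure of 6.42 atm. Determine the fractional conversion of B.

X = 0.869

Take 2.37 mol B as basis and let X be its fractional conversion, so ξ = 2.37X.
Moles: n_B = 2.37 − 2.37X; n_E = 7.18 − 4.74X; n_D = 2.37X.
Total moles n_T = 9.55 − 4.74X.
y_i = n_i/n_T, p_i = y_i·P. K = p_D / (p_B p_E^2).
This yields a degree-3 equation in X; solving on (0,1), X = 0.869.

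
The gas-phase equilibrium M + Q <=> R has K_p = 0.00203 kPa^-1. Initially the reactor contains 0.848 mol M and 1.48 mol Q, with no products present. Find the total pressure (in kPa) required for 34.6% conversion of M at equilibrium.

Take 0.848 mol M as basis and let X be its fractional conversion, so ξ = 0.848X.
Moles: n_M = 0.848 − 0.848X; n_Q = 1.48 − 0.848X; n_R = 0.848X.
Total moles n_T = 2.33 − 0.848X.
K_p = p_R / (p_M p_Q) with p_i = (n_i/n_T)·P.
At X = 0.346: the mole-fraction product g(X) = Π y_i^ν_i = 0.9071. Since K_p = g(X)·P^{-1}, P = (g/K_p)^(1/1) = (0.9071/0.00203)^(1/1) = 447 kPa.

P = 447 kPa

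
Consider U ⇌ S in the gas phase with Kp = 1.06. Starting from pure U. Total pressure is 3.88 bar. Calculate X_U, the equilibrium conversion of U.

Take 1 mol U as basis and let X be its fractional conversion, so ξ = X.
Moles: n_U = 1 − X; n_S = X.
Since Δν = 0, n_T = 1 throughout.
With p_i = (n_i/n_T)P, Kp = p_S / (p_U).
Equating to 1.06 and solving on 0 < X < 1: X = 0.515.

X = 0.515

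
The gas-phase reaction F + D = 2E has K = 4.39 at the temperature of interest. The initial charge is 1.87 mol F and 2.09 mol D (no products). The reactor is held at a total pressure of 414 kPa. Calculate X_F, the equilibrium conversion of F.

Take 1.87 mol F as basis and let X be its fractional conversion, so ξ = 1.87X.
Moles: n_F = 1.87 − 1.87X; n_D = 2.09 − 1.87X; n_E = 3.74X.
Since Δν = 0, n_T = 3.96 throughout.
y_i = n_i/n_T, p_i = y_i·P. K = p_E^2 / (p_F p_D).
Substituting and setting equal to 4.39 gives a polynomial in X; the root in (0,1) is X = 0.540.

X = 0.540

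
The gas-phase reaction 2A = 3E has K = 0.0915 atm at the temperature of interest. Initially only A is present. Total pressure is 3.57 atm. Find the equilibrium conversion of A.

X = 0.178

Take 1 mol A as basis and let X be its fractional conversion, so ξ = 0.5X.
Moles: n_A = 1 − X; n_E = 1.5X.
Summing: n_T = 1 + 0.5X.
With p_i = (n_i/n_T)P, K = p_E^3 / (p_A^2).
Equating to 0.0915 atm and solving on 0 < X < 1: X = 0.178.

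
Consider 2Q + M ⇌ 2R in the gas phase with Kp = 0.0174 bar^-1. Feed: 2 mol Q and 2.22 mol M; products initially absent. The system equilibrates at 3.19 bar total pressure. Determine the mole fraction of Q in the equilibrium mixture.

y_Q = 0.420

Take 2 mol Q as basis and let X be its fractional conversion, so ξ = X.
Mole table: n_Q = 2 − 2X; n_M = 2.22 − X; n_R = 2X.
n_T = Σnᵢ = 4.22 − X.
Mole fractions y_i = n_i/n_T; Kp = p_R^2 / (p_Q^2 p_M) with p_i = y_i·P.
This yields a degree-3 equation in X; solving on (0,1), X = 0.144.
Then n_Q = 1.71, n_T = 4.08, so y_Q = 0.420.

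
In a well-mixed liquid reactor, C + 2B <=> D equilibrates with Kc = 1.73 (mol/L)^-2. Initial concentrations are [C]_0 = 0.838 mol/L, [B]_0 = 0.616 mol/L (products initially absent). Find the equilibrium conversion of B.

Let X = conversion of B; extent ξ = 0.616X/2 mol/L.
Concentrations: [C] = 0.838 − 0.308X; [B] = 0.616 − 0.616X; [D] = 0.308X.
Kc = [D] / ([C] [B]^2).
This equals 1.73 at X = 0.450 (the root in 0 < X < 1).

X = 0.450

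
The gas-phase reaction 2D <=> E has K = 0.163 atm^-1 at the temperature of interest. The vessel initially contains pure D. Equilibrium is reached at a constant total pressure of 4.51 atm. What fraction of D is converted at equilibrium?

Basis: 1 mol D initially; let X = conversion of D. Extent ξ = 0.5X.
Species balance: n_D = 1 − X; n_E = 0.5X.
n_T = Σnᵢ = 1 − 0.5X.
Mole fractions y_i = n_i/n_T; K = p_E / (p_D^2) with p_i = y_i·P.
Substituting and setting equal to 0.163 atm^-1 gives a polynomial in X; the root in (0,1) is X = 0.496.

X = 0.496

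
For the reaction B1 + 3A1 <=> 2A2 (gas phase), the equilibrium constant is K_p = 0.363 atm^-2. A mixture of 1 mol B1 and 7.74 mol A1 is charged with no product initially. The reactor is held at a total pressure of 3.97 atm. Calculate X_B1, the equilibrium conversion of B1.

Let X = conversion of B1 (basis 1 mol B1); extent of reaction ξ = X.
Species balance: n_B1 = 1 − X; n_A1 = 7.74 − 3X; n_A2 = 2X.
n_T = Σnᵢ = 8.74 − 2X.
Mole fractions y_i = n_i/n_T; K_p = p_A2^2 / (p_B1 p_A1^3) with p_i = y_i·P.
This yields a degree-4 equation in X; solving on (0,1), X = 0.832.

X = 0.832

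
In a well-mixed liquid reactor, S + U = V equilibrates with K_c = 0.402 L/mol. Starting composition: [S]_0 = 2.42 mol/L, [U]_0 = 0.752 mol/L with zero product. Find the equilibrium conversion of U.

X = 0.455

Let X = conversion of U; extent ξ = 0.752·X mol/L.
Concentrations: [S] = 2.42 − 0.752X; [U] = 0.752 − 0.752X; [V] = 0.752X.
K_c = [V] / ([S] [U]).
This equals 0.402 at X = 0.455 (the root in 0 < X < 1).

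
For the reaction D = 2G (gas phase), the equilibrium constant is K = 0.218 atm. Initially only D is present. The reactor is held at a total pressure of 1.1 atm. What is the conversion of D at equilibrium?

X = 0.217

Take 1 mol D as basis and let X be its fractional conversion, so ξ = X.
Moles: n_D = 1 − X; n_G = 2X.
n_T = Σnᵢ = 1 + X.
y_i = n_i/n_T, p_i = y_i·P. K = p_G^2 / (p_D).
Substituting and setting equal to 0.218 atm gives a polynomial in X; the root in (0,1) is X = 0.217.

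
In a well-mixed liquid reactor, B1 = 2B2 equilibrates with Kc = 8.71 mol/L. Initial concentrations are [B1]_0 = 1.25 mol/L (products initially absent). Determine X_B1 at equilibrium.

Let X = conversion of B1; extent ξ = 1.25·X mol/L.
Concentrations: [B1] = 1.25 − 1.25X; [B2] = 2.5X.
Kc = [B2]^2 / ([B1]).
Solving Kc = 8.71 for X ∈ (0,1): X = 0.710.

X = 0.710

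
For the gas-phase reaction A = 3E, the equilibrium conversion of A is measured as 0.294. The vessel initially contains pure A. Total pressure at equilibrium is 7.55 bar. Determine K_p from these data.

Take 1 mol A as basis and let X be its fractional conversion, so ξ = X.
At extent ξ: n_A = 1 − X; n_E = 3X.
Summing: n_T = 1 + 2X.
At X = 0.294: n_A = 0.706, n_E = 0.882, n_T = 1.59.
p_i = (n_i/n_T)·P. K_p = p_E^3 / (p_A) = 22 bar^2.

K_p = 22 bar^2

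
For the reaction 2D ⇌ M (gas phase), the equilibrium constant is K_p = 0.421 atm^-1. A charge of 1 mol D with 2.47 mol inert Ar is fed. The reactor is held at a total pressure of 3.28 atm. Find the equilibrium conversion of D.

Take 1 mol D as basis and let X be its fractional conversion, so ξ = 0.5X.
Species balance: n_D = 1 − X; n_M = 0.5X; n_I = 2.47 (inert).
Total moles n_T = 3.47 − 0.5X.
Mole fractions y_i = n_i/n_T; K_p = p_M / (p_D^2) with p_i = y_i·P.
This yields a degree-2 equation in X; solving on (0,1), X = 0.352.

X = 0.352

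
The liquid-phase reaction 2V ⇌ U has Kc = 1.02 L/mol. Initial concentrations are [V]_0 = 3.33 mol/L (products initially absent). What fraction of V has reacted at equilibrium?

Let X = conversion of V; extent ξ = 3.33X/2 mol/L.
Concentrations: [V] = 3.33 − 3.33X; [U] = 1.67X.
Kc = [U] / ([V]^2).
Solving Kc = 1.02 for X ∈ (0,1): X = 0.683.

X = 0.683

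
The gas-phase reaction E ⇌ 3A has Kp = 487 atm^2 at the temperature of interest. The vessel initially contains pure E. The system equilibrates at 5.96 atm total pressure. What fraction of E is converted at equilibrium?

Let X = conversion of E (basis 1 mol E); extent of reaction ξ = X.
Moles: n_E = 1 − X; n_A = 3X.
n_T = Σnᵢ = 1 + 2X.
y_i = n_i/n_T, p_i = y_i·P. Kp = p_A^3 / (p_E).
Setting this equal to 487 atm^2 and taking the physical root (0 < X < 1) gives X = 0.838.

X = 0.838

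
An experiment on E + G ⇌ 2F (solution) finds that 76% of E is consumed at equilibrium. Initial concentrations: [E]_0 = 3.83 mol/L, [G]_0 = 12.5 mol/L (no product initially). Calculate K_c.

K_c = 3.84

Let X = conversion of E.
Concentrations: [E] = 3.83 − 3.83X; [G] = 12.5 − 3.83X; [F] = 7.66X.
At X = 0.76: [E] = 0.919, [G] = 9.59, [F] = 5.82.
K_c = [F]^2 / ([E] [G]) = 3.84.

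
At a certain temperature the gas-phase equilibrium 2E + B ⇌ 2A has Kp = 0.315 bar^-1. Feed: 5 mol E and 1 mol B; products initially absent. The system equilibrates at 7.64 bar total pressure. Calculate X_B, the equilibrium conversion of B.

Basis: 1 mol B initially; let X = conversion of B. Extent ξ = X.
At extent ξ: n_E = 5 − 2X; n_B = 1 − X; n_A = 2X.
Summing: n_T = 6 − X.
With p_i = (n_i/n_T)P, Kp = p_A^2 / (p_E^2 p_B).
This yields a degree-3 equation in X; solving on (0,1), X = 0.685.

X = 0.685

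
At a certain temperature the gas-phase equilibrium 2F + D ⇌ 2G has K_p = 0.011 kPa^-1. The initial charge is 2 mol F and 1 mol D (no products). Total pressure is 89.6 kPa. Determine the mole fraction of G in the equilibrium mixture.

Basis: 2 mol F initially; let X = conversion of F. Extent ξ = X.
Mole table: n_F = 2 − 2X; n_D = 1 − X; n_G = 2X.
n_T = Σnᵢ = 3 − X.
y_i = n_i/n_T, p_i = y_i·P. K_p = p_G^2 / (p_F^2 p_D).
This yields a degree-3 equation in X; solving on (0,1), X = 0.332.
Then n_G = 0.664, n_T = 2.67, so y_G = 0.249.

y_G = 0.249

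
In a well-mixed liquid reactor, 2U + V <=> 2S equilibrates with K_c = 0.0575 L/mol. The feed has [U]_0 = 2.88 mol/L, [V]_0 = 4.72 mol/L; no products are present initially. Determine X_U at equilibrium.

X = 0.331

Let X = conversion of U; extent ξ = 2.88X/2 mol/L.
Concentrations: [U] = 2.88 − 2.88X; [V] = 4.72 − 1.44X; [S] = 2.88X.
K_c = [S]^2 / ([U]^2 [V]).
Solving K_c = 0.0575 for X ∈ (0,1): X = 0.331.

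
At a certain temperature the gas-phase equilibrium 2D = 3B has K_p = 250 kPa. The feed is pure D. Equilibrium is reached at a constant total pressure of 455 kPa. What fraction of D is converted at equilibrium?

Take 1 mol D as basis and let X be its fractional conversion, so ξ = 0.5X.
Mole table: n_D = 1 − X; n_B = 1.5X.
Summing: n_T = 1 + 0.5X.
With p_i = (n_i/n_T)P, K_p = p_B^3 / (p_D^2).
This yields a degree-3 equation in X; solving on (0,1), X = 0.409.

X = 0.409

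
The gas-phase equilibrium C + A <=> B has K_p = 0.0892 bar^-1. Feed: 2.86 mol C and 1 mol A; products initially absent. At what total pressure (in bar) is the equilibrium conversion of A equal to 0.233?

P = 4.7 bar

Let X = conversion of A (basis 1 mol A); extent of reaction ξ = X.
Species balance: n_C = 2.86 − X; n_A = 1 − X; n_B = X.
Total moles n_T = 3.86 − X.
K_p = p_B / (p_C p_A) with p_i = (n_i/n_T)·P.
At X = 0.233: the mole-fraction product g(X) = Π y_i^ν_i = 0.4194. Since K_p = g(X)·P^{-1}, P = (g/K_p)^(1/1) = (0.4194/0.0892)^(1/1) = 4.7 bar.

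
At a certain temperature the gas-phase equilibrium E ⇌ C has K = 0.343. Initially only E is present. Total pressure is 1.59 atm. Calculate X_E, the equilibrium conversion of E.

Let X = conversion of E (basis 1 mol E); extent of reaction ξ = X.
Species balance: n_E = 1 − X; n_C = X.
Total moles n_T = 1 (Δν = 0, constant).
y_i = n_i/n_T, p_i = y_i·P. K = p_C / (p_E).
This yields a degree-1 equation in X; solving on (0,1), X = 0.255.

X = 0.255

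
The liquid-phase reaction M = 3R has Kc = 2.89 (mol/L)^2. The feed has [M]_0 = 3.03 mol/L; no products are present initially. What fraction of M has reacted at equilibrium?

Let X = conversion of M; extent ξ = 3.03·X mol/L.
Concentrations: [M] = 3.03 − 3.03X; [R] = 9.09X.
Kc = [R]^3 / ([M]).
This equals 2.89 at X = 0.210 (the root in 0 < X < 1).

X = 0.210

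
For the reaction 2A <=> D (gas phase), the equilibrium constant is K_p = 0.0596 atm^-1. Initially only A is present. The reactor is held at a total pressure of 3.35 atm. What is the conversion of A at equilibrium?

Basis: 1 mol A initially; let X = conversion of A. Extent ξ = 0.5X.
Moles: n_A = 1 − X; n_D = 0.5X.
Total moles n_T = 1 − 0.5X.
Mole fractions y_i = n_i/n_T; K_p = p_D / (p_A^2) with p_i = y_i·P.
Substituting and setting equal to 0.0596 atm^-1 gives a polynomial in X; the root in (0,1) is X = 0.254.

X = 0.254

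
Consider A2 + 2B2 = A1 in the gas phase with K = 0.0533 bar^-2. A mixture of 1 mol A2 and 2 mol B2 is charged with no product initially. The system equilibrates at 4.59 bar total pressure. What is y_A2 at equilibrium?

Basis: 1 mol A2 initially; let X = conversion of A2. Extent ξ = X.
Moles: n_A2 = 1 − X; n_B2 = 2 − 2X; n_A1 = X.
Summing: n_T = 3 − 2X.
y_i = n_i/n_T, p_i = y_i·P. K = p_A1 / (p_A2 p_B2^2).
This yields a degree-3 equation in X; solving on (0,1), X = 0.281.
Then n_A2 = 0.719, n_T = 2.44, so y_A2 = 0.295.

y_A2 = 0.295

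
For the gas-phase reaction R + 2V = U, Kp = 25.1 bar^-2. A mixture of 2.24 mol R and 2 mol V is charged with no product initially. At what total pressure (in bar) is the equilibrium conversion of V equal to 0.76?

P = 0.811 bar

Basis: 2 mol V initially; let X = conversion of V. Extent ξ = X.
Mole table: n_R = 2.24 − X; n_V = 2 − 2X; n_U = X.
Summing: n_T = 4.24 − 2X.
Kp = p_U / (p_R p_V^2) with p_i = (n_i/n_T)·P.
At X = 0.76: the mole-fraction product g(X) = Π y_i^ν_i = 16.49. Since Kp = g(X)·P^{-2}, P = (g/Kp)^(1/2) = (16.49/25.1)^(1/2) = 0.811 bar.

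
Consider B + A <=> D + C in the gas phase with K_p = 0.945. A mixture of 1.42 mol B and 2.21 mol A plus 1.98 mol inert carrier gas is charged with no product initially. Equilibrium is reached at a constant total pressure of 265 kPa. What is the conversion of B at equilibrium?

X = 0.601

Take 1.42 mol B as basis and let X be its fractional conversion, so ξ = 1.42X.
Mole table: n_B = 1.42 − 1.42X; n_A = 2.21 − 1.42X; n_D = 1.42X; n_C = 1.42X; n_I = 1.98 (inert).
Total moles n_T = 5.61 (Δν = 0, constant).
Mole fractions y_i = n_i/n_T; K_p = p_D p_C / (p_B p_A) with p_i = y_i·P.
Substituting and setting equal to 0.945 gives a polynomial in X; the root in (0,1) is X = 0.601.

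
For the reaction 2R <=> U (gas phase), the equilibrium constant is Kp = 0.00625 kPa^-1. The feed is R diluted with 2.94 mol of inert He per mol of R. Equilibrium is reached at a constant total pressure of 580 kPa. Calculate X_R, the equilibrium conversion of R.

Let X = conversion of R (basis 1 mol R); extent of reaction ξ = 0.5X.
Species balance: n_R = 1 − X; n_U = 0.5X; n_I = 2.94 (inert).
n_T = Σnᵢ = 3.94 − 0.5X.
Mole fractions y_i = n_i/n_T; Kp = p_U / (p_R^2) with p_i = y_i·P.
Equating to 0.00625 kPa^-1 and solving on 0 < X < 1: X = 0.497.

X = 0.497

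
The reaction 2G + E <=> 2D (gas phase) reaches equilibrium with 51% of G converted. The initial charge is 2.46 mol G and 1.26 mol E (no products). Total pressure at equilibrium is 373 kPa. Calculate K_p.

Take 2.46 mol G as basis and let X be its fractional conversion, so ξ = 1.23X.
Moles: n_G = 2.46 − 2.46X; n_E = 1.26 − 1.23X; n_D = 2.46X.
Summing: n_T = 3.72 − 1.23X.
At X = 0.51: n_G = 1.21, n_E = 0.633, n_D = 1.25, n_T = 3.09.
p_i = (n_i/n_T)·P. K_p = p_D^2 / (p_G^2 p_E) = 0.0142 kPa^-1.

K_p = 0.0142 kPa^-1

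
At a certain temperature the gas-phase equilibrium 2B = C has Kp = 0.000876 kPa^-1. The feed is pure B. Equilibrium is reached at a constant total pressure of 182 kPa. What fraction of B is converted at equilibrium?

Take 1 mol B as basis and let X be its fractional conversion, so ξ = 0.5X.
Moles: n_B = 1 − X; n_C = 0.5X.
n_T = Σnᵢ = 1 − 0.5X.
With p_i = (n_i/n_T)P, Kp = p_C / (p_B^2).
This yields a degree-2 equation in X; solving on (0,1), X = 0.219.

X = 0.219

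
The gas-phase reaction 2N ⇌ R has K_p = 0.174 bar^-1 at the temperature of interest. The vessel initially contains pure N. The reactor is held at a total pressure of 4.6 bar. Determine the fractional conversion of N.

Let X = conversion of N (basis 1 mol N); extent of reaction ξ = 0.5X.
Mole table: n_N = 1 − X; n_R = 0.5X.
n_T = Σnᵢ = 1 − 0.5X.
With p_i = (n_i/n_T)P, K_p = p_R / (p_N^2).
Setting this equal to 0.174 bar^-1 and taking the physical root (0 < X < 1) gives X = 0.512.

X = 0.512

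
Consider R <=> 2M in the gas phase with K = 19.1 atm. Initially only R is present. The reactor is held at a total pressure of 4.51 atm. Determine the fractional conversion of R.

X = 0.717

Take 1 mol R as basis and let X be its fractional conversion, so ξ = X.
At extent ξ: n_R = 1 − X; n_M = 2X.
n_T = Σnᵢ = 1 + X.
Mole fractions y_i = n_i/n_T; K = p_M^2 / (p_R) with p_i = y_i·P.
This yields a degree-2 equation in X; solving on (0,1), X = 0.717.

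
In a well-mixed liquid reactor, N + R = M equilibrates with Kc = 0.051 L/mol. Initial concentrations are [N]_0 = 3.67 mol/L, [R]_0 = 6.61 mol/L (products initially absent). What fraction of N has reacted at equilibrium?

X = 0.228

Let X = conversion of N; extent ξ = 3.67·X mol/L.
Concentrations: [N] = 3.67 − 3.67X; [R] = 6.61 − 3.67X; [M] = 3.67X.
Kc = [M] / ([N] [R]).
Solving Kc = 0.051 for X ∈ (0,1): X = 0.228.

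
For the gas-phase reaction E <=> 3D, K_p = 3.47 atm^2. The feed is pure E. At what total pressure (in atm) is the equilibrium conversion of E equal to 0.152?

Let X = conversion of E (basis 1 mol E); extent of reaction ξ = X.
Species balance: n_E = 1 − X; n_D = 3X.
n_T = Σnᵢ = 1 + 2X.
K_p = p_D^3 / (p_E) with p_i = (n_i/n_T)·P.
At X = 0.152: the mole-fraction product g(X) = Π y_i^ν_i = 0.06576. Since K_p = g(X)·P^{2}, P = (K_p/g)^(1/2) = (3.47/0.06576)^(1/2) = 7.26 atm.

P = 7.26 atm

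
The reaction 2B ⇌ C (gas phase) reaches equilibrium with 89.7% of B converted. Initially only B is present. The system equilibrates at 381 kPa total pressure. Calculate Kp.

Take 1 mol B as basis and let X be its fractional conversion, so ξ = 0.5X.
At extent ξ: n_B = 1 − X; n_C = 0.5X.
Total moles n_T = 1 − 0.5X.
At X = 0.897: n_B = 0.103, n_C = 0.449, n_T = 0.551.
p_i = (n_i/n_T)·P. Kp = p_C / (p_B^2) = 0.0612 kPa^-1.

Kp = 0.0612 kPa^-1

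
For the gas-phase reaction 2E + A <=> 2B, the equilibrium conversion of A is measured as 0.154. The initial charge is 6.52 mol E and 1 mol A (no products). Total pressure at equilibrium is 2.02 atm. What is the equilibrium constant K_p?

Let X = conversion of A (basis 1 mol A); extent of reaction ξ = X.
Moles: n_E = 6.52 − 2X; n_A = 1 − X; n_B = 2X.
n_T = Σnᵢ = 7.52 − X.
At X = 0.154: n_E = 6.21, n_A = 0.846, n_B = 0.308, n_T = 7.37.
p_i = (n_i/n_T)·P. K_p = p_B^2 / (p_E^2 p_A) = 0.0106 atm^-1.

K_p = 0.0106 atm^-1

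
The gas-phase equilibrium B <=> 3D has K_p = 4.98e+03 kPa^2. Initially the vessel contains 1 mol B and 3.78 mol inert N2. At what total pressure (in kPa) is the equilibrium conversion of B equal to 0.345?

P = 297 kPa

Basis: 1 mol B initially; let X = conversion of B. Extent ξ = X.
At extent ξ: n_B = 1 − X; n_D = 3X; n_I = 3.78 (inert).
n_T = Σnᵢ = 4.78 + 2X.
K_p = p_D^3 / (p_B) with p_i = (n_i/n_T)·P.
At X = 0.345: the mole-fraction product g(X) = Π y_i^ν_i = 0.05657. Since K_p = g(X)·P^{2}, P = (K_p/g)^(1/2) = (4.98e+03/0.05657)^(1/2) = 297 kPa.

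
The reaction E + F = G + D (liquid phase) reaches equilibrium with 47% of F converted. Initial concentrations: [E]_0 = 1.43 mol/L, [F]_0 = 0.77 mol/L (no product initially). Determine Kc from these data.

Let X = conversion of F.
Concentrations: [E] = 1.43 − 0.77X; [F] = 0.77 − 0.77X; [G] = 0.77X; [D] = 0.77X.
At X = 0.47: [E] = 1.07, [F] = 0.408, [G] = 0.362, [D] = 0.362.
Kc = [G] [D] / ([E] [F]) = 0.3.

Kc = 0.3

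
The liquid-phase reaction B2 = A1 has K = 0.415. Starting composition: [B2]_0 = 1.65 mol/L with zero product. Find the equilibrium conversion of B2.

X = 0.293

Let X = conversion of B2; extent ξ = 1.65·X mol/L.
Concentrations: [B2] = 1.65 − 1.65X; [A1] = 1.65X.
K = [A1] / ([B2]).
Equating to 0.415: the physical root is X = 0.293.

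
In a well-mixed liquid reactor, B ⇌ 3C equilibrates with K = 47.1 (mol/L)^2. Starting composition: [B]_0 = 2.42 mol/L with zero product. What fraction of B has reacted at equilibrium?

Let X = conversion of B; extent ξ = 2.42·X mol/L.
Concentrations: [B] = 2.42 − 2.42X; [C] = 7.26X.
K = [C]^3 / ([B]).
Equating to 47.1 (mol/L)^2: the physical root is X = 0.522.

X = 0.522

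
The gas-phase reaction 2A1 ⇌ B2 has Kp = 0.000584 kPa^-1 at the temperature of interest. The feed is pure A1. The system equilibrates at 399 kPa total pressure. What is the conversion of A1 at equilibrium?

Let X = conversion of A1 (basis 1 mol A1); extent of reaction ξ = 0.5X.
Mole table: n_A1 = 1 − X; n_B2 = 0.5X.
n_T = Σnᵢ = 1 − 0.5X.
With p_i = (n_i/n_T)P, Kp = p_B2 / (p_A1^2).
Equating to 0.000584 kPa^-1 and solving on 0 < X < 1: X = 0.281.

X = 0.281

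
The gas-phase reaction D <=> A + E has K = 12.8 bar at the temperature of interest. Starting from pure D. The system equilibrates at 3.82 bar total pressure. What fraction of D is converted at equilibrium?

Take 1 mol D as basis and let X be its fractional conversion, so ξ = X.
Species balance: n_D = 1 − X; n_A = X; n_E = X.
n_T = Σnᵢ = 1 + X.
Mole fractions y_i = n_i/n_T; K = p_A p_E / (p_D) with p_i = y_i·P.
Substituting and setting equal to 12.8 bar gives a polynomial in X; the root in (0,1) is X = 0.878.

X = 0.878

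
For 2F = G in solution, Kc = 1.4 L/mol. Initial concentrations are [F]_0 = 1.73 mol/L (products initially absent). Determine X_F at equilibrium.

X = 0.637

Let X = conversion of F; extent ξ = 1.73X/2 mol/L.
Concentrations: [F] = 1.73 − 1.73X; [G] = 0.865X.
Kc = [G] / ([F]^2).
This equals 1.4 at X = 0.637 (the root in 0 < X < 1).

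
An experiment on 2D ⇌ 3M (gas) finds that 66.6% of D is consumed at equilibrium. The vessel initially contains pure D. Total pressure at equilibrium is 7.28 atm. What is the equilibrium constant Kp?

Take 1 mol D as basis and let X be its fractional conversion, so ξ = 0.5X.
Species balance: n_D = 1 − X; n_M = 1.5X.
Summing: n_T = 1 + 0.5X.
At X = 0.666: n_D = 0.334, n_M = 0.999, n_T = 1.33.
p_i = (n_i/n_T)·P. Kp = p_M^3 / (p_D^2) = 48.8 atm.

Kp = 48.8 atm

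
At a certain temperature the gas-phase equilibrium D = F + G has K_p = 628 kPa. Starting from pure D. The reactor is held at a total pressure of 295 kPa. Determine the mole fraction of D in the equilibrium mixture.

Basis: 1 mol D initially; let X = conversion of D. Extent ξ = X.
Mole table: n_D = 1 − X; n_F = X; n_G = X.
Summing: n_T = 1 + X.
y_i = n_i/n_T, p_i = y_i·P. K_p = p_F p_G / (p_D).
Equating to 628 kPa and solving on 0 < X < 1: X = 0.825.
Then n_D = 0.175, n_T = 1.82, so y_D = 0.096.

y_D = 0.096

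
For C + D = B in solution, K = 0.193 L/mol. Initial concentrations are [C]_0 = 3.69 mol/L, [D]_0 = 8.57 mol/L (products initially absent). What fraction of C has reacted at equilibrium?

Let X = conversion of C; extent ξ = 3.69·X mol/L.
Concentrations: [C] = 3.69 − 3.69X; [D] = 8.57 − 3.69X; [B] = 3.69X.
K = [B] / ([C] [D]).
Setting equal to 0.193 and solving for X on (0,1) gives X = 0.557.

X = 0.557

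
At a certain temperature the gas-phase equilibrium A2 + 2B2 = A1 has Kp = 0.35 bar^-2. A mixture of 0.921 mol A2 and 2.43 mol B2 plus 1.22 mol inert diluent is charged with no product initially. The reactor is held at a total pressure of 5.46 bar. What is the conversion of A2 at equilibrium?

X = 0.603

Let X = conversion of A2 (basis 0.921 mol A2); extent of reaction ξ = 0.921X.
Species balance: n_A2 = 0.921 − 0.921X; n_B2 = 2.43 − 1.84X; n_A1 = 0.921X; n_I = 1.22 (inert).
Total moles n_T = 4.57 − 1.84X.
With p_i = (n_i/n_T)P, Kp = p_A1 / (p_A2 p_B2^2).
This yields a degree-3 equation in X; solving on (0,1), X = 0.603.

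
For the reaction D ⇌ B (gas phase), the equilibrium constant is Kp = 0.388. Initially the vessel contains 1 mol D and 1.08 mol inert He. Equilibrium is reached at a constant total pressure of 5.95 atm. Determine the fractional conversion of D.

X = 0.280

Let X = conversion of D (basis 1 mol D); extent of reaction ξ = X.
Species balance: n_D = 1 − X; n_B = X; n_I = 1.08 (inert).
Total moles n_T = 2.08 (Δν = 0, constant).
With p_i = (n_i/n_T)P, Kp = p_B / (p_D).
Equating to 0.388 and solving on 0 < X < 1: X = 0.280.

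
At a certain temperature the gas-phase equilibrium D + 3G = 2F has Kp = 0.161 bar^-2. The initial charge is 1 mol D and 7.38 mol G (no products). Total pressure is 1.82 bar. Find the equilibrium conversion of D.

X = 0.499

Take 1 mol D as basis and let X be its fractional conversion, so ξ = X.
Moles: n_D = 1 − X; n_G = 7.38 − 3X; n_F = 2X.
n_T = Σnᵢ = 8.38 − 2X.
With p_i = (n_i/n_T)P, Kp = p_F^2 / (p_D p_G^3).
Substituting and setting equal to 0.161 bar^-2 gives a polynomial in X; the root in (0,1) is X = 0.499.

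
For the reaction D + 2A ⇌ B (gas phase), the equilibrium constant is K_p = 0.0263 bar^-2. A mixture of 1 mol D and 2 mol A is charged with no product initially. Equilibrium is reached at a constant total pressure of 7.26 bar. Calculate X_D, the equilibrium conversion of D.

X = 0.316

Take 1 mol D as basis and let X be its fractional conversion, so ξ = X.
Moles: n_D = 1 − X; n_A = 2 − 2X; n_B = X.
n_T = Σnᵢ = 3 − 2X.
With p_i = (n_i/n_T)P, K_p = p_B / (p_D p_A^2).
This yields a degree-3 equation in X; solving on (0,1), X = 0.316.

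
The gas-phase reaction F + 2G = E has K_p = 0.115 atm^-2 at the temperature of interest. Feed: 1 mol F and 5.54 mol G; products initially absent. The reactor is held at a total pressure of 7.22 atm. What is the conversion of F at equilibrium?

X = 0.792

Basis: 1 mol F initially; let X = conversion of F. Extent ξ = X.
Mole table: n_F = 1 − X; n_G = 5.54 − 2X; n_E = X.
Summing: n_T = 6.54 − 2X.
Mole fractions y_i = n_i/n_T; K_p = p_E / (p_F p_G^2) with p_i = y_i·P.
This yields a degree-3 equation in X; solving on (0,1), X = 0.792.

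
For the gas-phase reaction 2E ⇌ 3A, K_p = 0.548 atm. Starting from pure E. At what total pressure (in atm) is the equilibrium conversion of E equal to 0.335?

P = 2.23 atm

Let X = conversion of E (basis 1 mol E); extent of reaction ξ = 0.5X.
Moles: n_E = 1 − X; n_A = 1.5X.
Summing: n_T = 1 + 0.5X.
K_p = p_A^3 / (p_E^2) with p_i = (n_i/n_T)·P.
At X = 0.335: the mole-fraction product g(X) = Π y_i^ν_i = 0.2458. Since K_p = g(X)·P^{1}, P = (K_p/g)^(1/1) = (0.548/0.2458)^(1/1) = 2.23 atm.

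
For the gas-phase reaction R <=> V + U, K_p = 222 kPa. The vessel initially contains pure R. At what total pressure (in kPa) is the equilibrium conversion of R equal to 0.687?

P = 248 kPa

Basis: 1 mol R initially; let X = conversion of R. Extent ξ = X.
Species balance: n_R = 1 − X; n_V = X; n_U = X.
Total moles n_T = 1 + X.
K_p = p_V p_U / (p_R) with p_i = (n_i/n_T)·P.
At X = 0.687: the mole-fraction product g(X) = Π y_i^ν_i = 0.8938. Since K_p = g(X)·P^{1}, P = (K_p/g)^(1/1) = (222/0.8938)^(1/1) = 248 kPa.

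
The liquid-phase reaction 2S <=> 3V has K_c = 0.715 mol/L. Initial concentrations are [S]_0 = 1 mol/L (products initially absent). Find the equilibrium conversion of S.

X = 0.416

Let X = conversion of S; extent ξ = 1X/2 mol/L.
Concentrations: [S] = 1 − 1X; [V] = 1.5X.
K_c = [V]^3 / ([S]^2).
This equals 0.715 at X = 0.416 (the root in 0 < X < 1).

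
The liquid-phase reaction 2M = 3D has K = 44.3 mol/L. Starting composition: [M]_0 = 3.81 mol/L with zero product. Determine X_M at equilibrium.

Let X = conversion of M; extent ξ = 3.81X/2 mol/L.
Concentrations: [M] = 3.81 − 3.81X; [D] = 5.71X.
K = [D]^3 / ([M]^2).
Equating to 44.3 mol/L: the physical root is X = 0.691.

X = 0.691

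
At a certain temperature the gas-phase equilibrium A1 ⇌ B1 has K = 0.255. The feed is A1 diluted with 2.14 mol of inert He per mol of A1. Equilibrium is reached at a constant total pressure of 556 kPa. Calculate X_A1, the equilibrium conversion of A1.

X = 0.203

Basis: 1 mol A1 initially; let X = conversion of A1. Extent ξ = X.
Moles: n_A1 = 1 − X; n_B1 = X; n_I = 2.14 (inert).
n_T stays at 3.14 (no change in mole number).
y_i = n_i/n_T, p_i = y_i·P. K = p_B1 / (p_A1).
Equating to 0.255 and solving on 0 < X < 1: X = 0.203.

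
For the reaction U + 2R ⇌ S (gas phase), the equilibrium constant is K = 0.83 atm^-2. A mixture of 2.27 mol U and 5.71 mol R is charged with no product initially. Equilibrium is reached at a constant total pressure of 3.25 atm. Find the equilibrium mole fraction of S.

Let X = conversion of U (basis 2.27 mol U); extent of reaction ξ = 2.27X.
Mole table: n_U = 2.27 − 2.27X; n_R = 5.71 − 4.54X; n_S = 2.27X.
n_T = Σnᵢ = 7.98 − 4.54X.
y_i = n_i/n_T, p_i = y_i·P. K = p_S / (p_U p_R^2).
Substituting and setting equal to 0.83 atm^-2 gives a polynomial in X; the root in (0,1) is X = 0.707.
Then n_S = 1.6, n_T = 4.77, so y_S = 0.336.

y_S = 0.336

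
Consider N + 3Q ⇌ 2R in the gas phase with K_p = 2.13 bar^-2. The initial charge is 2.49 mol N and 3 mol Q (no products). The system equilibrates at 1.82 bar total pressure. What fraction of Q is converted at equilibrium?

Take 3 mol Q as basis and let X be its fractional conversion, so ξ = X.
Mole table: n_N = 2.49 − X; n_Q = 3 − 3X; n_R = 2X.
n_T = Σnᵢ = 5.49 − 2X.
With p_i = (n_i/n_T)P, K_p = p_R^2 / (p_N p_Q^3).
Setting this equal to 2.13 bar^-2 and taking the physical root (0 < X < 1) gives X = 0.586.

X = 0.586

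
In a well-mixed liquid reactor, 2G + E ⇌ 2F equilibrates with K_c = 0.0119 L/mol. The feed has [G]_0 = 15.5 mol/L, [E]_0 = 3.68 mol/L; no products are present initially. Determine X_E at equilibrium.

X = 0.312

Let X = conversion of E; extent ξ = 3.68·X mol/L.
Concentrations: [G] = 15.5 − 7.36X; [E] = 3.68 − 3.68X; [F] = 7.36X.
K_c = [F]^2 / ([G]^2 [E]).
Equating to 0.0119 L/mol: the physical root is X = 0.312.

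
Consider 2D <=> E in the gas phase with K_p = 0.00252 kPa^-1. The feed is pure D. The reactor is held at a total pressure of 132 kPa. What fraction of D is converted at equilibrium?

X = 0.345

Basis: 1 mol D initially; let X = conversion of D. Extent ξ = 0.5X.
Moles: n_D = 1 − X; n_E = 0.5X.
Total moles n_T = 1 − 0.5X.
With p_i = (n_i/n_T)P, K_p = p_E / (p_D^2).
Equating to 0.00252 kPa^-1 and solving on 0 < X < 1: X = 0.345.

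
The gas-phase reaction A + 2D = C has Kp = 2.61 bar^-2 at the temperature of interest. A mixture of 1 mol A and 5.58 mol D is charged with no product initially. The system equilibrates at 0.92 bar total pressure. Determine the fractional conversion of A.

Let X = conversion of A (basis 1 mol A); extent of reaction ξ = X.
Moles: n_A = 1 − X; n_D = 5.58 − 2X; n_C = X.
Summing: n_T = 6.58 − 2X.
y_i = n_i/n_T, p_i = y_i·P. Kp = p_C / (p_A p_D^2).
Equating to 2.61 bar^-2 and solving on 0 < X < 1: X = 0.594.

X = 0.594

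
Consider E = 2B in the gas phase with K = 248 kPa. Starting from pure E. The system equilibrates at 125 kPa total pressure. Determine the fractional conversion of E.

X = 0.576

Let X = conversion of E (basis 1 mol E); extent of reaction ξ = X.
Moles: n_E = 1 − X; n_B = 2X.
n_T = Σnᵢ = 1 + X.
With p_i = (n_i/n_T)P, K = p_B^2 / (p_E).
Setting this equal to 248 kPa and taking the physical root (0 < X < 1) gives X = 0.576.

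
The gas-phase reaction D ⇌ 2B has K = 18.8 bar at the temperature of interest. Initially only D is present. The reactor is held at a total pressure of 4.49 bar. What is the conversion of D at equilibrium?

Take 1 mol D as basis and let X be its fractional conversion, so ξ = X.
Species balance: n_D = 1 − X; n_B = 2X.
n_T = Σnᵢ = 1 + X.
y_i = n_i/n_T, p_i = y_i·P. K = p_B^2 / (p_D).
This yields a degree-2 equation in X; solving on (0,1), X = 0.715.

X = 0.715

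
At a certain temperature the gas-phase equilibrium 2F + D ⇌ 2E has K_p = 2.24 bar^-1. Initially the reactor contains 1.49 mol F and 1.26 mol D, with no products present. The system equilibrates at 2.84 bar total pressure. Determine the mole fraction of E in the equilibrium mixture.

y_E = 0.388

Take 1.49 mol F as basis and let X be its fractional conversion, so ξ = 0.745X.
Species balance: n_F = 1.49 − 1.49X; n_D = 1.26 − 0.745X; n_E = 1.49X.
Total moles n_T = 2.75 − 0.745X.
Mole fractions y_i = n_i/n_T; K_p = p_E^2 / (p_F^2 p_D) with p_i = y_i·P.
Equating to 2.24 bar^-1 and solving on 0 < X < 1: X = 0.600.
Then n_E = 0.894, n_T = 2.3, so y_E = 0.388.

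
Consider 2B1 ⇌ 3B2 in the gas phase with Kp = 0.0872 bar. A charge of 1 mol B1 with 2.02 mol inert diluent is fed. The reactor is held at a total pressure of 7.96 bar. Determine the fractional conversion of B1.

Take 1 mol B1 as basis and let X be its fractional conversion, so ξ = 0.5X.
Moles: n_B1 = 1 − X; n_B2 = 1.5X; n_I = 2.02 (inert).
Summing: n_T = 3.02 + 0.5X.
Mole fractions y_i = n_i/n_T; Kp = p_B2^3 / (p_B1^2) with p_i = y_i·P.
Equating to 0.0872 bar and solving on 0 < X < 1: X = 0.188.

X = 0.188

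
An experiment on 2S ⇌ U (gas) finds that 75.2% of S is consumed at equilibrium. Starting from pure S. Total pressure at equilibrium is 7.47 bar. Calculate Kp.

Basis: 1 mol S initially; let X = conversion of S. Extent ξ = 0.5X.
Moles: n_S = 1 − X; n_U = 0.5X.
Total moles n_T = 1 − 0.5X.
At X = 0.752: n_S = 0.248, n_U = 0.376, n_T = 0.624.
p_i = (n_i/n_T)·P. Kp = p_U / (p_S^2) = 0.511 bar^-1.

Kp = 0.511 bar^-1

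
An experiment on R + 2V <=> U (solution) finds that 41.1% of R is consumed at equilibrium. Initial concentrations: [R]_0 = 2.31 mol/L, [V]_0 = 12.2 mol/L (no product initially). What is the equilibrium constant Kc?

Let X = conversion of R.
Concentrations: [R] = 2.31 − 2.31X; [V] = 12.2 − 4.62X; [U] = 2.31X.
At X = 0.411: [R] = 1.36, [V] = 10.3, [U] = 0.949.
Kc = [U] / ([R] [V]^2) = 0.00658 (mol/L)^-2.

Kc = 0.00658 (mol/L)^-2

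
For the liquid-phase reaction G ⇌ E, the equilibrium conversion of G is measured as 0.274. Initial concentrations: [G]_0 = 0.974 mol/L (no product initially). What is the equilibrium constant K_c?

Let X = conversion of G.
Concentrations: [G] = 0.974 − 0.974X; [E] = 0.974X.
At X = 0.274: [G] = 0.707, [E] = 0.267.
K_c = [E] / ([G]) = 0.377.

K_c = 0.377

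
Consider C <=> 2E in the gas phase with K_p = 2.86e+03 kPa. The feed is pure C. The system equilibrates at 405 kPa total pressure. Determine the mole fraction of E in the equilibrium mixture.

Basis: 1 mol C initially; let X = conversion of C. Extent ξ = X.
Species balance: n_C = 1 − X; n_E = 2X.
Total moles n_T = 1 + X.
Mole fractions y_i = n_i/n_T; K_p = p_E^2 / (p_C) with p_i = y_i·P.
Setting this equal to 2.86e+03 kPa and taking the physical root (0 < X < 1) gives X = 0.799.
Then n_E = 1.6, n_T = 1.8, so y_E = 0.888.

y_E = 0.888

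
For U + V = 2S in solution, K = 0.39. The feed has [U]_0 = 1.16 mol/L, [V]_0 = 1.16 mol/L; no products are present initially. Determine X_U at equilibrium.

X = 0.238

Let X = conversion of U; extent ξ = 1.16·X mol/L.
Concentrations: [U] = 1.16 − 1.16X; [V] = 1.16 − 1.16X; [S] = 2.32X.
K = [S]^2 / ([U] [V]).
Setting equal to 0.39 and solving for X on (0,1) gives X = 0.238.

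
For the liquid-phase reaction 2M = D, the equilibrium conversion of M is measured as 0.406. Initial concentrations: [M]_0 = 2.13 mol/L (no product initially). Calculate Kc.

Let X = conversion of M.
Concentrations: [M] = 2.13 − 2.13X; [D] = 1.06X.
At X = 0.406: [M] = 1.27, [D] = 0.432.
Kc = [D] / ([M]^2) = 0.27 L/mol.

Kc = 0.27 L/mol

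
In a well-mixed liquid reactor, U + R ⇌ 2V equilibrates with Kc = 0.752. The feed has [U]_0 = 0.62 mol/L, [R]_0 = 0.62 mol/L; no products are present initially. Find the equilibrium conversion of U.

X = 0.302

Let X = conversion of U; extent ξ = 0.62·X mol/L.
Concentrations: [U] = 0.62 − 0.62X; [R] = 0.62 − 0.62X; [V] = 1.24X.
Kc = [V]^2 / ([U] [R]).
Setting equal to 0.752 and solving for X on (0,1) gives X = 0.302.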